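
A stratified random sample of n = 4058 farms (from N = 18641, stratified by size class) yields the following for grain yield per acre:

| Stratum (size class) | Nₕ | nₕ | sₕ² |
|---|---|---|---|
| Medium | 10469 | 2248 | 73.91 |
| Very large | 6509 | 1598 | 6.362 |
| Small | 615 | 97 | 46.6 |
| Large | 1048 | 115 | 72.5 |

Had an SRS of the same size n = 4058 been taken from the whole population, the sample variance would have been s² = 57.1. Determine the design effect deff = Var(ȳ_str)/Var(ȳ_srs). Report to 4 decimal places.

0.9742

Var(ȳ_str) = Σ Wₕ²(1−fₕ)sₕ²/nₕ with Wₕ = Nₕ/18641:
  Medium: (10469/18641)²·(1−2248/10469)·73.91/2248 = 0.0081432605
  Very large: (6509/18641)²·(1−1598/6509)·6.362/1598 = 3.6623739 × 10^-4
  Small: (615/18641)²·(1−97/615)·46.6/97 = 4.404338 × 10^-4
  Large: (1048/18641)²·(1−115/1048)·72.5/115 = 0.0017739635
  → Var(ȳ_str) = 0.010723895.
Var(ȳ_srs) = (1 − 4058/18641)·57.1/4058 = 0.011007831.
deff = 0.010723895 / 0.011007831 = 0.9742.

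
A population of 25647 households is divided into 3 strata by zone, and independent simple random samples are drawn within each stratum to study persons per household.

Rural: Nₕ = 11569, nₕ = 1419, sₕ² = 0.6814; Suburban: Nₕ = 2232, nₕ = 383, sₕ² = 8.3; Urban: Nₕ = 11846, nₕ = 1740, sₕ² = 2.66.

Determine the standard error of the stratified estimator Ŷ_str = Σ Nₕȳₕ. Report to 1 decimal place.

573.4

Var(Ŷ_str) = Σₕ Nₕ²(1 − fₕ)sₕ²/nₕ.
Rural: 11569²·(1 − 1419/11569)·0.6814/1419 = 56387.339.
Suburban: 2232²·(1 − 383/2232)·8.3/383 = 89435.599.
Urban: 11846²·(1 − 1740/11846)·2.66/1740 = 183013.62.
Sum = 328836.56.
SE = √(328836.56) = 573.4.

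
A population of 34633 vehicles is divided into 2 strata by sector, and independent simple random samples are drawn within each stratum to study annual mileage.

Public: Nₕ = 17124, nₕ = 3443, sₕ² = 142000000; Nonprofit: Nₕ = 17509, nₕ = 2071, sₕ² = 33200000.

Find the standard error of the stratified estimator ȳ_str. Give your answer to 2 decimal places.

Var(ȳ_str) = Σₕ Wₕ²(1 − fₕ)sₕ²/nₕ with Wₕ = Nₕ/N, N = 34633.
Public: Wₕ = 0.49444172; term = 0.49444172²·(1 − 0.20106284)·142000000/3443 = 8055.5307.
Nonprofit: Wₕ = 0.50555828; term = 0.50555828²·(1 − 0.11828203)·33200000/2071 = 3612.6854.
Sum = 11668.216.
SE = √(11668.216) = 108.02.

108.02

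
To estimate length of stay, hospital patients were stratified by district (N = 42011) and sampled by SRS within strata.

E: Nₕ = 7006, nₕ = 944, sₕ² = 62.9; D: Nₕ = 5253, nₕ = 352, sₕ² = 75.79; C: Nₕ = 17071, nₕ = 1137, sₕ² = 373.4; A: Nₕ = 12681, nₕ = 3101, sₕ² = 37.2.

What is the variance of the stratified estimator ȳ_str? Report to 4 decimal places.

0.0562

Var(ȳ_str) = Σₕ Wₕ²(1 − fₕ)sₕ²/nₕ with Wₕ = Nₕ/N, N = 42011.
E: Wₕ = 0.16676585; term = 0.16676585²·(1 − 0.13474165)·62.9/944 = 0.0016033882.
D: Wₕ = 0.12503868; term = 0.12503868²·(1 − 0.06700933)·75.79/352 = 0.003140764.
C: Wₕ = 0.40634596; term = 0.40634596²·(1 − 0.06660418)·373.4/1137 = 0.050614108.
A: Wₕ = 0.30184952; term = 0.30184952²·(1 − 0.24453907)·37.2/3101 = 8.2572255 × 10^-4.
Sum = 0.056183983.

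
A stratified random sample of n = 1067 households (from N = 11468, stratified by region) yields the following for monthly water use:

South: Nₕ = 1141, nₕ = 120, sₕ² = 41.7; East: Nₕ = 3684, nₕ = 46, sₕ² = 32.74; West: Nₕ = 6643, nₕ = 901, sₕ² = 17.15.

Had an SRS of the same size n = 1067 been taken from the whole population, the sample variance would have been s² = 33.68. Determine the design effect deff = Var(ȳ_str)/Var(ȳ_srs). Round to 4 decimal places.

2.8339

Var(ȳ_str) = Σ Wₕ²(1−fₕ)sₕ²/nₕ with Wₕ = Nₕ/11468:
  South: (1141/11468)²·(1−120/1141)·41.7/120 = 0.0030781574
  East: (3684/11468)²·(1−46/3684)·32.74/46 = 0.072531689
  West: (6643/11468)²·(1−901/6643)·17.15/901 = 0.0055206651
  → Var(ȳ_str) = 0.081130512.
Var(ȳ_srs) = (1 − 1067/11468)·33.68/1067 = 0.028628268.
deff = 0.081130512 / 0.028628268 = 2.8339.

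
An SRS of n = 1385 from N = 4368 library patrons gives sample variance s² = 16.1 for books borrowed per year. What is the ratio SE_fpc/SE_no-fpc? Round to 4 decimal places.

0.8264

f = n/N = 1385/4368 = 0.31707875.
SE_no-fpc = √(s²/n) = 0.1078172; SE_fpc = √((1−f)s²/n) = 0.089099109.
Ratio = √(1−f) = 0.82639049.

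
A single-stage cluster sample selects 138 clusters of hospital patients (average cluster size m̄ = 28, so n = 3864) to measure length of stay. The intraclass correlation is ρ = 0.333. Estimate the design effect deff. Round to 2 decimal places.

9.99

deff = 1 + (28 − 1)·0.333 = 1 + 8.991 = 9.991.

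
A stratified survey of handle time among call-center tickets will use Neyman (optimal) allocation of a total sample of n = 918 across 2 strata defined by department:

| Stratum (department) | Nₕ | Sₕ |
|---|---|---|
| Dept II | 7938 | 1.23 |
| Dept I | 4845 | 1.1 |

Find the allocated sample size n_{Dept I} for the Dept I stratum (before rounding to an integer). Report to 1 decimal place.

Neyman allocation: nₕ = n·NₕSₕ / Σⱼ NⱼSⱼ.
Σ NⱼSⱼ = 7938·1.23 + 4845·1.1 = 15093.24.
n_{Dept I} = 918·4845·1.1 / 15093.24 = 324.2.

324.2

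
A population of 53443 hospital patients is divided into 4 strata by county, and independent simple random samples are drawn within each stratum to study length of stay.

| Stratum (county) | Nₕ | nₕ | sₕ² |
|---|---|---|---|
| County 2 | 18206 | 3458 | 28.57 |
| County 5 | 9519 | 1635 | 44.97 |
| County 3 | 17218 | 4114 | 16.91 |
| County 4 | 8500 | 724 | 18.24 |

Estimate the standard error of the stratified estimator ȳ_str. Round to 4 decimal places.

Var(ȳ_str) = Σₕ Wₕ²(1 − fₕ)sₕ²/nₕ with Wₕ = Nₕ/N, N = 53443.
County 2: Wₕ = 0.34066201; term = 0.34066201²·(1 − 0.18993738)·28.57/3458 = 7.7669634 × 10^-4.
County 5: Wₕ = 0.17811500; term = 0.17811500²·(1 − 0.17176174)·44.97/1635 = 7.2270559 × 10^-4.
County 3: Wₕ = 0.32217503; term = 0.32217503²·(1 − 0.23893600)·16.91/4114 = 3.2470147 × 10^-4.
County 4: Wₕ = 0.15904796; term = 0.15904796²·(1 − 0.08517647)·18.24/724 = 5.8301508 × 10^-4.
Sum = 0.0024071185.
SE = √(0.0024071185) = 0.0491.

0.0491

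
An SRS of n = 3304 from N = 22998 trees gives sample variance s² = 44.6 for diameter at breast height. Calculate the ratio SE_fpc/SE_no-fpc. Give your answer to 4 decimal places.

f = n/N = 3304/22998 = 0.14366467.
SE_no-fpc = √(s²/n) = 0.11618429; SE_fpc = √((1−f)s²/n) = 0.10751507.
Ratio = √(1−f) = 0.92538388.

0.9254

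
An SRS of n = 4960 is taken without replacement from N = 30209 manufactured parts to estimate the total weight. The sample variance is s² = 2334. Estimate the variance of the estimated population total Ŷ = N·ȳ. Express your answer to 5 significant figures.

Var(Ŷ) = N²·Var(ȳ) = N²·(1 − n/N)·s²/n.
f = 4960/30209 = 0.16418948; Var(ȳ) = 0.83581052·2334/4960 = 0.39330277.
Var(Ŷ) = 30209² · 0.39330277 = 3.5892169 × 10^8.

3.5892 × 10^8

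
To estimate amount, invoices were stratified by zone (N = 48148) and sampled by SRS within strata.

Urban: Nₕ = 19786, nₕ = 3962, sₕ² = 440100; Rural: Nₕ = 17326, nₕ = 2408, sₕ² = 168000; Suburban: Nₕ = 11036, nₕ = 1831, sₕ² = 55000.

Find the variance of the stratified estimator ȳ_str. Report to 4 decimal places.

24.0972

Var(ȳ_str) = Σₕ Wₕ²(1 − fₕ)sₕ²/nₕ with Wₕ = Nₕ/N, N = 48148.
Urban: Wₕ = 0.41094126; term = 0.41094126²·(1 − 0.20024260)·440100/3962 = 15.00219.
Rural: Wₕ = 0.35984880; term = 0.35984880²·(1 − 0.13898188)·168000/2408 = 7.7786675.
Suburban: Wₕ = 0.22920994; term = 0.22920994²·(1 − 0.16591156)·55000/1831 = 1.3162953.
Sum = 24.097153.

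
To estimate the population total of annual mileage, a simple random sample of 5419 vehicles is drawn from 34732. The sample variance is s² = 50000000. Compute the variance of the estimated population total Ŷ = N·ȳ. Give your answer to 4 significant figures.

Var(Ŷ) = N²·Var(ȳ) = N²·(1 − n/N)·s²/n.
f = 5419/34732 = 0.15602326; Var(ȳ) = 0.84397674·50000000/5419 = 7787.2.
Var(Ŷ) = 34732² · 7787.2 = 9.3937914 × 10^12.

9.394 × 10^12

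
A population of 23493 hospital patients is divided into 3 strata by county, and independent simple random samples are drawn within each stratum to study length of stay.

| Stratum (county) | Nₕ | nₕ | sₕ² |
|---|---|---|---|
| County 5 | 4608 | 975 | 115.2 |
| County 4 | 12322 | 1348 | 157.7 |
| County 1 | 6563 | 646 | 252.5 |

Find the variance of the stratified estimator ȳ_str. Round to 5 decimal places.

Var(ȳ_str) = Σₕ Wₕ²(1 − fₕ)sₕ²/nₕ with Wₕ = Nₕ/N, N = 23493.
County 5: Wₕ = 0.19614353; term = 0.19614353²·(1 − 0.21158854)·115.2/975 = 0.0035838413.
County 4: Wₕ = 0.52449666; term = 0.52449666²·(1 − 0.10939783)·157.7/1348 = 0.028662298.
County 1: Wₕ = 0.27935981; term = 0.27935981²·(1 − 0.09843060)·252.5/646 = 0.027501468.
Sum = 0.059747607.

0.05975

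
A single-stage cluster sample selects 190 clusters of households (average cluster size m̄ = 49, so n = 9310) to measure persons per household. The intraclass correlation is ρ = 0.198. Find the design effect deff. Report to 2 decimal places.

deff = 1 + (49 − 1)·0.198 = 1 + 9.504 = 10.504.

10.50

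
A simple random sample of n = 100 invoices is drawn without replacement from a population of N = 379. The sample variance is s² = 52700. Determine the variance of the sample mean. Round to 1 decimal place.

Under SRS without replacement, Var(ȳ) = (1 − f)·s²/n with f = n/N = 100/379 = 0.26385224.
Var(ȳ) = (1 − 0.26385224)·52700/100 = 0.73614776·527 = 387.94987.

387.9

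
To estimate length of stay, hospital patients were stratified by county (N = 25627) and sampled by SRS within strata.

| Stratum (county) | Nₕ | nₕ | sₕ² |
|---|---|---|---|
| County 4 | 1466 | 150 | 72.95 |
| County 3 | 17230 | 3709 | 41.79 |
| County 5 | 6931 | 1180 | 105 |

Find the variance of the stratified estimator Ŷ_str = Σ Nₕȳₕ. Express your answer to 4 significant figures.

Var(Ŷ_str) = Σₕ Nₕ²(1 − fₕ)sₕ²/nₕ.
County 4: 1466²·(1 − 150/1466)·72.95/150 = 938261.5.
County 3: 17230²·(1 − 3709/17230)·41.79/3709 = 2.6248811 × 10^6.
County 5: 6931²·(1 − 1180/6931)·105/1180 = 3.5468805 × 10^6.
Sum = 7.1100231 × 10^6.

7.110 × 10^6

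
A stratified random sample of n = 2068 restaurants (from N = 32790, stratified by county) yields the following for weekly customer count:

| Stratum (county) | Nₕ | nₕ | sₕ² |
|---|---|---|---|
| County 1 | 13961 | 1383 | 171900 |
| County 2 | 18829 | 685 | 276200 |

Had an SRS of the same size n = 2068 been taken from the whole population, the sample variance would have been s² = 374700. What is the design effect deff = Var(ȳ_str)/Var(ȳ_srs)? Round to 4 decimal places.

Var(ȳ_str) = Σ Wₕ²(1−fₕ)sₕ²/nₕ with Wₕ = Nₕ/32790:
  County 1: (13961/32790)²·(1−1383/13961)·171900/1383 = 20.300138
  County 2: (18829/32790)²·(1−685/18829)·276200/685 = 128.11812
  → Var(ȳ_str) = 148.41826.
Var(ȳ_srs) = (1 − 2068/32790)·374700/2068 = 169.76229.
deff = 148.41826 / 169.76229 = 0.8743.

0.8743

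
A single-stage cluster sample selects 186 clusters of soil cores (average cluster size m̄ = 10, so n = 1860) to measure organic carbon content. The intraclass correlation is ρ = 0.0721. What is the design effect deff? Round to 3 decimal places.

1.649

deff = 1 + (10 − 1)·0.0721 = 1 + 0.6489 = 1.6489.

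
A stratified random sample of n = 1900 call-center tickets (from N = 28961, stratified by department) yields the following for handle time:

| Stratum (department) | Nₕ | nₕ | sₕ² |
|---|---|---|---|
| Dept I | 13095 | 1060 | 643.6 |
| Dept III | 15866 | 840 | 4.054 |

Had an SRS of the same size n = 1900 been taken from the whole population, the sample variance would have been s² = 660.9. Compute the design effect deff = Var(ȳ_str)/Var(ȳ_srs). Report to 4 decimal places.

Var(ȳ_str) = Σ Wₕ²(1−fₕ)sₕ²/nₕ with Wₕ = Nₕ/28961:
  Dept I: (13095/28961)²·(1−1060/13095)·643.6/1060 = 0.11408661
  Dept III: (15866/28961)²·(1−840/15866)·4.054/840 = 0.0013717917
  → Var(ȳ_str) = 0.1154584.
Var(ȳ_srs) = (1 − 1900/28961)·660.9/1900 = 0.32502176.
deff = 0.1154584 / 0.32502176 = 0.3552.

0.3552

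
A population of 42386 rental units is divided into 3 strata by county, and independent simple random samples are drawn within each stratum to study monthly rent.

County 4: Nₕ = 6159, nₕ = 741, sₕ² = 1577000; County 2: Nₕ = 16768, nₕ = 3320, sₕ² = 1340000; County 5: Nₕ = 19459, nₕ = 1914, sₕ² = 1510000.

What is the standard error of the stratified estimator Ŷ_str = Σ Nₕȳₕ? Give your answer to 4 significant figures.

Var(Ŷ_str) = Σₕ Nₕ²(1 − fₕ)sₕ²/nₕ.
County 4: 6159²·(1 − 741/6159)·1577000/741 = 7.101706 × 10^10.
County 2: 16768²·(1 − 3320/16768)·1340000/3320 = 9.1013472 × 10^10.
County 5: 19459²·(1 − 1914/19459)·1510000/1914 = 2.6934499 × 10^11.
Sum = 4.3137552 × 10^11.
SE = √(4.3137552 × 10^11) = 656800.

656800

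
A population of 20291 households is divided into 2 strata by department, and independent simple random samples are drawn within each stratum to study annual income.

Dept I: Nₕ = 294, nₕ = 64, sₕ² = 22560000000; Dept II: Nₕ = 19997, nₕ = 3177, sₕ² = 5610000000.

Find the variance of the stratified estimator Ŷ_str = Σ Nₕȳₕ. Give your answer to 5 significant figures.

6.1777 × 10^14

Var(Ŷ_str) = Σₕ Nₕ²(1 − fₕ)sₕ²/nₕ.
Dept I: 294²·(1 − 64/294)·22560000000/64 = 2.383605 × 10^13.
Dept II: 19997²·(1 − 3177/19997)·5610000000/3177 = 5.9393167 × 10^14.
Sum = 6.1776772 × 10^14.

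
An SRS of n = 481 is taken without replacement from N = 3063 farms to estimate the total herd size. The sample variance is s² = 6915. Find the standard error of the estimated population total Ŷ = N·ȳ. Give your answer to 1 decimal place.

10662.9

Var(Ŷ) = N²·Var(ȳ) = N²·(1 − n/N)·s²/n.
f = 481/3063 = 0.15703559; Var(ȳ) = 0.84296441·6915/481 = 12.118709.
Var(Ŷ) = 3063² · 12.118709 = 1.1369735 × 10^8.
SE(Ŷ) = √(1.1369735 × 10^8) = 10662.9.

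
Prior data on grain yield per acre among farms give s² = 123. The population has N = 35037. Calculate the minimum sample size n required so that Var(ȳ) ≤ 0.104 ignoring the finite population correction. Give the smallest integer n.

1183

Without fpc, n₀ = s²/D = 123/0.104 = 1182.6923.
Rounding up, n = 1183.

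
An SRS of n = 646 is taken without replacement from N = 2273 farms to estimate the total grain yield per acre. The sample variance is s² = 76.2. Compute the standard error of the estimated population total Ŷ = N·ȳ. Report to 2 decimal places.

660.47

Var(Ŷ) = N²·Var(ȳ) = N²·(1 − n/N)·s²/n.
f = 646/2273 = 0.28420590; Var(ȳ) = 0.71579410·76.2/646 = 0.084432679.
Var(Ŷ) = 2273² · 0.084432679 = 436223.88.
SE(Ŷ) = √(436223.88) = 660.47.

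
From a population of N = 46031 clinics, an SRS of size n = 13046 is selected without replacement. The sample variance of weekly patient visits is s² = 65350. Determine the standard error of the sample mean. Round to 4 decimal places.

Under SRS without replacement, Var(ȳ) = (1 − f)·s²/n with f = n/N = 13046/46031 = 0.28341770.
Var(ȳ) = (1 − 0.28341770)·65350/13046 = 0.71658230·5.0091982 = 3.5895028.
SE(ȳ) = √(3.5895028) = 1.8946.

1.8946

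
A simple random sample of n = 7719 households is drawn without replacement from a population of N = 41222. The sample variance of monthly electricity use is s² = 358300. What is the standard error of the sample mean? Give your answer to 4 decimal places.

Under SRS without replacement, Var(ȳ) = (1 − f)·s²/n with f = n/N = 7719/41222 = 0.18725438.
Var(ȳ) = (1 − 0.18725438)·358300/7719 = 0.81274562·46.41793 = 37.725969.
SE(ȳ) = √(37.725969) = 6.1421.

6.1421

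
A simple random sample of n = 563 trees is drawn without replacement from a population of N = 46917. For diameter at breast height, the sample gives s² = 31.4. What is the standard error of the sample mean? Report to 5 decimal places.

0.23474

Under SRS without replacement, Var(ȳ) = (1 − f)·s²/n with f = n/N = 563/46917 = 0.01199991.
Var(ȳ) = (1 − 0.01199991)·31.4/563 = 0.98800009·0.055772647 = 0.05510338.
SE(ȳ) = √(0.05510338) = 0.23474.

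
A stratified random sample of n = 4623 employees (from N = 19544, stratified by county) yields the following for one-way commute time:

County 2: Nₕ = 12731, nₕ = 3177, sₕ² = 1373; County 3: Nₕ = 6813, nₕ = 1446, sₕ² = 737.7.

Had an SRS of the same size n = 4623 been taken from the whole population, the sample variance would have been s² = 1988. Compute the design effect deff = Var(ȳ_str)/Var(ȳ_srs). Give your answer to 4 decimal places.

Var(ȳ_str) = Σ Wₕ²(1−fₕ)sₕ²/nₕ with Wₕ = Nₕ/19544:
  County 2: (12731/19544)²·(1−3177/12731)·1373/3177 = 0.13761766
  County 3: (6813/19544)²·(1−1446/6813)·737.7/1446 = 0.048837628
  → Var(ȳ_str) = 0.18645529.
Var(ȳ_srs) = (1 − 4623/19544)·1988/4623 = 0.3283046.
deff = 0.18645529 / 0.3283046 = 0.5679.

0.5679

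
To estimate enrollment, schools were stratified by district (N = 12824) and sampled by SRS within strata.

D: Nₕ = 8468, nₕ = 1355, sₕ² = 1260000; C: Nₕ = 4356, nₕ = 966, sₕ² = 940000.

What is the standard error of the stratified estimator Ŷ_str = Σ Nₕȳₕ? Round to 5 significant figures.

265290

Var(Ŷ_str) = Σₕ Nₕ²(1 − fₕ)sₕ²/nₕ.
D: 8468²·(1 − 1355/8468)·1260000/1355 = 5.6009914 × 10^10.
C: 4356²·(1 − 966/4356)·940000/966 = 1.4369389 × 10^10.
Sum = 7.0379303 × 10^10.
SE = √(7.0379303 × 10^10) = 265290.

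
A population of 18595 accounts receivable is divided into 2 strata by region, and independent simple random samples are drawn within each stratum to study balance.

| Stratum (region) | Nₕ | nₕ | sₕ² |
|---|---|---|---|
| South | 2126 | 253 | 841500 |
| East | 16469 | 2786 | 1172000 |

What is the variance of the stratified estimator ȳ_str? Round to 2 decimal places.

312.46

Var(ȳ_str) = Σₕ Wₕ²(1 − fₕ)sₕ²/nₕ with Wₕ = Nₕ/N, N = 18595.
South: Wₕ = 0.11433181; term = 0.11433181²·(1 − 0.11900282)·841500/253 = 38.303836.
East: Wₕ = 0.88566819; term = 0.88566819²·(1 − 0.16916631)·1172000/2786 = 274.15912.
Sum = 312.46296.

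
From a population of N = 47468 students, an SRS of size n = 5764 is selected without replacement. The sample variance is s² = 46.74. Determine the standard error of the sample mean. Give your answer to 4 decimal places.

Under SRS without replacement, Var(ȳ) = (1 − f)·s²/n with f = n/N = 5764/47468 = 0.12142917.
Var(ȳ) = (1 − 0.12142917)·46.74/5764 = 0.87857083·0.0081089521 = 0.0071242888.
SE(ȳ) = √(0.0071242888) = 0.0844.

0.0844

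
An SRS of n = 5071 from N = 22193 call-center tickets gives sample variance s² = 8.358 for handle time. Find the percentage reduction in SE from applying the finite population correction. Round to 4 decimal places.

12.1647

f = n/N = 5071/22193 = 0.22849547.
SE_no-fpc = √(s²/n) = 0.040597976; SE_fpc = √((1−f)s²/n) = 0.035659366.
Ratio = √(1−f) = 0.87835331. Reduction = 100·(1 − 0.87835331) = 12.1647%.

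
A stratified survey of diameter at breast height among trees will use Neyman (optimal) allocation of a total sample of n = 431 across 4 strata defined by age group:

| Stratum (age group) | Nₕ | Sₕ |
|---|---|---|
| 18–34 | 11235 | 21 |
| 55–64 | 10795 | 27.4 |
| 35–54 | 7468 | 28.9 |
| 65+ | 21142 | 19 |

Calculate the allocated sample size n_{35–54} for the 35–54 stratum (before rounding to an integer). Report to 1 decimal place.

80.9

Neyman allocation: nₕ = n·NₕSₕ / Σⱼ NⱼSⱼ.
Σ NⱼSⱼ = 11235·21 + 10795·27.4 + 7468·28.9 + 21142·19 = 1.1492412 × 10^6.
n_{35–54} = 431·7468·28.9 / (1.1492412 × 10^6) = 80.9.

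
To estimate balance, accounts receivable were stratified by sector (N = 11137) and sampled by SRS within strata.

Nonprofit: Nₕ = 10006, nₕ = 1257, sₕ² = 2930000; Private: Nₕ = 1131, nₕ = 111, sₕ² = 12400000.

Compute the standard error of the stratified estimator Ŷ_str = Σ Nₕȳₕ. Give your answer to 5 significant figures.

577000

Var(Ŷ_str) = Σₕ Nₕ²(1 − fₕ)sₕ²/nₕ.
Nonprofit: 10006²·(1 − 1257/10006)·2930000/1257 = 2.0405689 × 10^11.
Private: 1131²·(1 − 111/1131)·12400000/111 = 1.2887286 × 10^11.
Sum = 3.3292975 × 10^11.
SE = √(3.3292975 × 10^11) = 577000.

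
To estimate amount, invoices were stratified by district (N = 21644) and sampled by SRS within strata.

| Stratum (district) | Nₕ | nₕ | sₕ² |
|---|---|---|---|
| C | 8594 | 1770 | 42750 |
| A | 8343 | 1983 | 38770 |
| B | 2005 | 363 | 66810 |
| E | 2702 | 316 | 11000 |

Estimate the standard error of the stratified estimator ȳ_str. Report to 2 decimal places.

Var(ȳ_str) = Σₕ Wₕ²(1 − fₕ)sₕ²/nₕ with Wₕ = Nₕ/N, N = 21644.
C: Wₕ = 0.39706154; term = 0.39706154²·(1 − 0.20595764)·42750/1770 = 3.0235849.
A: Wₕ = 0.38546479; term = 0.38546479²·(1 − 0.23768429)·38770/1983 = 2.2145087.
B: Wₕ = 0.09263537; term = 0.09263537²·(1 − 0.18104738)·66810/363 = 1.2934431.
E: Wₕ = 0.12483829; term = 0.12483829²·(1 − 0.11695041)·11000/316 = 0.47905606.
Sum = 7.0105928.
SE = √(7.0105928) = 2.65.

2.65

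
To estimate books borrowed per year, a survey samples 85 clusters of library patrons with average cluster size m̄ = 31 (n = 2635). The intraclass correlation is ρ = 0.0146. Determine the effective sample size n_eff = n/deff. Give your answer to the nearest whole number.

deff = 1 + (31 − 1)·0.0146 = 1 + 0.438 = 1.438.
n_eff = 2635 / 1.438 = 1832.

1832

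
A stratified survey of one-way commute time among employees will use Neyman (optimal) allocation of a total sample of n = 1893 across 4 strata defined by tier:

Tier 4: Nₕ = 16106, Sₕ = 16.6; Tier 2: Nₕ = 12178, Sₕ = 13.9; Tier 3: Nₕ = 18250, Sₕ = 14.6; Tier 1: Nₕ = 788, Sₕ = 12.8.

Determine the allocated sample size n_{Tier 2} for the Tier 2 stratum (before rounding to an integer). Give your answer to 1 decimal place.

Neyman allocation: nₕ = n·NₕSₕ / Σⱼ NⱼSⱼ.
Σ NⱼSⱼ = 16106·16.6 + 12178·13.9 + 18250·14.6 + 788·12.8 = 713170.2.
n_{Tier 2} = 1893·12178·13.9 / 713170.2 = 449.3.

449.3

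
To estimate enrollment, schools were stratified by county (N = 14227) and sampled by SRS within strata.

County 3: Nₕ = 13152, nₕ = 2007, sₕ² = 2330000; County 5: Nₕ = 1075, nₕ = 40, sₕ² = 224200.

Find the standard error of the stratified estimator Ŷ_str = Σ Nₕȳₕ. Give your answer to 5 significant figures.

420010

Var(Ŷ_str) = Σₕ Nₕ²(1 − fₕ)sₕ²/nₕ.
County 3: 13152²·(1 − 2007/13152)·2330000/2007 = 1.7016899 × 10^11.
County 5: 1075²·(1 − 40/1075)·224200/40 = 6.2362631 × 10^9.
Sum = 1.7640525 × 10^11.
SE = √(1.7640525 × 10^11) = 420010.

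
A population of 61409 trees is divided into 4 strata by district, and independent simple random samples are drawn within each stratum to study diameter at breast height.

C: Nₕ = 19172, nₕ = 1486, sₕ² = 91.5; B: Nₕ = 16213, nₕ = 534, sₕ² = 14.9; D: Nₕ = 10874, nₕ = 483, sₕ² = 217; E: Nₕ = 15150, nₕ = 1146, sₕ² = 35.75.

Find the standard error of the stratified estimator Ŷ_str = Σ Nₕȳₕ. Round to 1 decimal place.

9238.7

Var(Ŷ_str) = Σₕ Nₕ²(1 − fₕ)sₕ²/nₕ.
C: 19172²·(1 − 1486/19172)·91.5/1486 = 2.0878502 × 10^7.
B: 16213²·(1 − 534/16213)·14.9/534 = 7.0929476 × 10^6.
D: 10874²·(1 − 483/10874)·217/483 = 5.0764402 × 10^7.
E: 15150²·(1 − 1146/15150)·35.75/1146 = 6.618448 × 10^6.
Sum = 8.53543 × 10^7.
SE = √(8.53543 × 10^7) = 9238.7.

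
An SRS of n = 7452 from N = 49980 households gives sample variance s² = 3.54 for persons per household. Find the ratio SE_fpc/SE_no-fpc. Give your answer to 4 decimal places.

f = n/N = 7452/49980 = 0.14909964.
SE_no-fpc = √(s²/n) = 0.021795418; SE_fpc = √((1−f)s²/n) = 0.020105022.
Ratio = √(1−f) = 0.92244261.

0.9224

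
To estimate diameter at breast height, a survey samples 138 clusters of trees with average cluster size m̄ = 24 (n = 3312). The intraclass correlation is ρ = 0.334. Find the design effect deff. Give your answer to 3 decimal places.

8.682

deff = 1 + (24 − 1)·0.334 = 1 + 7.682 = 8.682.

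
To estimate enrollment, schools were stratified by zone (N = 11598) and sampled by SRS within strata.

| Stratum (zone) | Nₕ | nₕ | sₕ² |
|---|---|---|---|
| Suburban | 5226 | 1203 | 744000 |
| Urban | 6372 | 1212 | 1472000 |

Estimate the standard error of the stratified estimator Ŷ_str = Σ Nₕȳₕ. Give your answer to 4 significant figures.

230100

Var(Ŷ_str) = Σₕ Nₕ²(1 − fₕ)sₕ²/nₕ.
Suburban: 5226²·(1 − 1203/5226)·744000/1203 = 1.3002497 × 10^10.
Urban: 6372²·(1 − 1212/6372)·1472000/1212 = 3.9932882 × 10^10.
Sum = 5.2935379 × 10^10.
SE = √(5.2935379 × 10^10) = 230100.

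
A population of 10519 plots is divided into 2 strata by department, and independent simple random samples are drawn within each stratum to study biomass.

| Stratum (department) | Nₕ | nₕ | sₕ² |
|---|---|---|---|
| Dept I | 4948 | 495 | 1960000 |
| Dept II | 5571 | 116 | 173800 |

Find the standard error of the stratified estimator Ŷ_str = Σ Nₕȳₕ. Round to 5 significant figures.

364380

Var(Ŷ_str) = Σₕ Nₕ²(1 − fₕ)sₕ²/nₕ.
Dept I: 4948²·(1 − 495/4948)·1960000/495 = 8.7243536 × 10^10.
Dept II: 5571²·(1 − 116/5571)·173800/116 = 4.5532311 × 10^10.
Sum = 1.3277585 × 10^11.
SE = √(1.3277585 × 10^11) = 364380.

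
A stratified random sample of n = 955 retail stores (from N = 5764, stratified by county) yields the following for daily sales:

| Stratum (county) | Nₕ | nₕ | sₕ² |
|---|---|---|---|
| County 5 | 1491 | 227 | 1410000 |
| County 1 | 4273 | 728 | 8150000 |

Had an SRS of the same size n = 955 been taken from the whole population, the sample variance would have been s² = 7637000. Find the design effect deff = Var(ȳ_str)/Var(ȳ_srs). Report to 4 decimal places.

0.8178

Var(ȳ_str) = Σ Wₕ²(1−fₕ)sₕ²/nₕ with Wₕ = Nₕ/5764:
  County 5: (1491/5764)²·(1−227/1491)·1410000/227 = 352.34655
  County 1: (4273/5764)²·(1−728/4273)·8150000/728 = 5104.1969
  → Var(ȳ_str) = 5456.5435.
Var(ȳ_srs) = (1 − 955/5764)·7637000/955 = 6671.9107.
deff = 5456.5435 / 6671.9107 = 0.8178.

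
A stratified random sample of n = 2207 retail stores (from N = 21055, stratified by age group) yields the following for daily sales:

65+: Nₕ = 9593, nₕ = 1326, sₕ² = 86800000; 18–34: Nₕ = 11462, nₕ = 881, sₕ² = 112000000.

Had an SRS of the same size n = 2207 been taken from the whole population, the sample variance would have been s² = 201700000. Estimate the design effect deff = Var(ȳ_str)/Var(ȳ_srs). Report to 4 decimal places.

0.5683

Var(ȳ_str) = Σ Wₕ²(1−fₕ)sₕ²/nₕ with Wₕ = Nₕ/21055:
  65+: (9593/21055)²·(1−1326/9593)·86800000/1326 = 11710.302
  18–34: (11462/21055)²·(1−881/11462)·112000000/881 = 34779.132
  → Var(ȳ_str) = 46489.434.
Var(ȳ_srs) = (1 − 2207/21055)·201700000/2207 = 81811.356.
deff = 46489.434 / 81811.356 = 0.5683.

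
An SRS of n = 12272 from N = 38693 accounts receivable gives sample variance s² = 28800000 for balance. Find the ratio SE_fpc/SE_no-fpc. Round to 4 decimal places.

f = n/N = 12272/38693 = 0.31716331.
SE_no-fpc = √(s²/n) = 48.443841; SE_fpc = √((1−f)s²/n) = 40.031051.
Ratio = √(1−f) = 0.82633933.

0.8263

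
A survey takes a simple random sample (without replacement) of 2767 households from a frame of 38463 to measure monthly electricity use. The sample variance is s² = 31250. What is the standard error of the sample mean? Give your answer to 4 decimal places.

Under SRS without replacement, Var(ȳ) = (1 − f)·s²/n with f = n/N = 2767/38463 = 0.07193927.
Var(ȳ) = (1 − 0.07193927)·31250/2767 = 0.92806073·11.29382 = 10.481351.
SE(ȳ) = √(10.481351) = 3.2375.

3.2375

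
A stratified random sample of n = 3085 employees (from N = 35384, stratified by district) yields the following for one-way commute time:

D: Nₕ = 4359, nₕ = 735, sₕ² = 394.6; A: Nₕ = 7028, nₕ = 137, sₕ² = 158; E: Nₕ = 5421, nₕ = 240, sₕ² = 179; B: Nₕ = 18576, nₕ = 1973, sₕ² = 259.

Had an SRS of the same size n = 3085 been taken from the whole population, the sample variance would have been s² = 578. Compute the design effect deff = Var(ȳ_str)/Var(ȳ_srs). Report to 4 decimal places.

Var(ȳ_str) = Σ Wₕ²(1−fₕ)sₕ²/nₕ with Wₕ = Nₕ/35384:
  D: (4359/35384)²·(1−735/4359)·394.6/735 = 0.0067737778
  A: (7028/35384)²·(1−137/7028)·158/137 = 0.044610457
  E: (5421/35384)²·(1−240/5421)·179/240 = 0.016730963
  B: (18576/35384)²·(1−1973/18576)·259/1973 = 0.032336841
  → Var(ȳ_str) = 0.10045204.
Var(ȳ_srs) = (1 − 3085/35384)·578/3085 = 0.17102312.
deff = 0.10045204 / 0.17102312 = 0.5874.

0.5874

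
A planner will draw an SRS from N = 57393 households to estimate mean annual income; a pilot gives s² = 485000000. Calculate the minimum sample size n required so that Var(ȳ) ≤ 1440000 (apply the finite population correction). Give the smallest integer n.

Without fpc, n₀ = s²/D = 485000000/1440000 = 336.8056.
With fpc, (1 − n/N)·s²/n ≤ D requires n ≥ n₀/(1 + n₀/N) = 336.8056/(1 + 336.8056/57393) = 334.8406.
Rounding up, n = 335.

335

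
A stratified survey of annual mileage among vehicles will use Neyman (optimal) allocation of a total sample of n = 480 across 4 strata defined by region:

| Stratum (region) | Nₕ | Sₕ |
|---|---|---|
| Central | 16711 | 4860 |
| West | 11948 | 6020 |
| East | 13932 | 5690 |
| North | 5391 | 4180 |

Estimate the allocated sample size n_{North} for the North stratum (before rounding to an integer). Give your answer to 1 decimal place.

Neyman allocation: nₕ = n·NₕSₕ / Σⱼ NⱼSⱼ.
Σ NⱼSⱼ = 16711·4860 + 11948·6020 + 13932·5690 + 5391·4180 = 2.5494988 × 10^8.
n_{North} = 480·5391·4180 / (2.5494988 × 10^8) = 42.4.

42.4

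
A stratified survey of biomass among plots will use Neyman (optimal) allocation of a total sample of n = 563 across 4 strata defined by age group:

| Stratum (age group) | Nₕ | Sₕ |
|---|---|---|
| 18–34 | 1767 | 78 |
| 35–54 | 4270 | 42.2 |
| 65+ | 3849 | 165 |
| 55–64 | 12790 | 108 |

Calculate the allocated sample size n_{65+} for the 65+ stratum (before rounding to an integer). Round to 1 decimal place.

Neyman allocation: nₕ = n·NₕSₕ / Σⱼ NⱼSⱼ.
Σ NⱼSⱼ = 1767·78 + 4270·42.2 + 3849·165 + 12790·108 = 2.334425 × 10^6.
n_{65+} = 563·3849·165 / (2.334425 × 10^6) = 153.2.

153.2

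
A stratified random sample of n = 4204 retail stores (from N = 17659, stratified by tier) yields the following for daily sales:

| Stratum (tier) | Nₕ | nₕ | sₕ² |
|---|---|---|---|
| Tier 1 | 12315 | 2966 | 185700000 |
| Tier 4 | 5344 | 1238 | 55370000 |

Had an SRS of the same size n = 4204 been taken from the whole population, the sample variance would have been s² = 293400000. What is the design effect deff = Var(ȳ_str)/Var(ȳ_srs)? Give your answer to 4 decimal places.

Var(ȳ_str) = Σ Wₕ²(1−fₕ)sₕ²/nₕ with Wₕ = Nₕ/17659:
  Tier 1: (12315/17659)²·(1−2966/12315)·185700000/2966 = 23115.757
  Tier 4: (5344/17659)²·(1−1238/5344)·55370000/1238 = 3147.0748
  → Var(ȳ_str) = 26262.832.
Var(ȳ_srs) = (1 − 4204/17659)·293400000/4204 = 53175.918.
deff = 26262.832 / 53175.918 = 0.4939.

0.4939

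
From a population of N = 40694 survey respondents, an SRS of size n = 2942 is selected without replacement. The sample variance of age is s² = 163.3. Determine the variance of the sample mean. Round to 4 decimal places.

0.0515

Under SRS without replacement, Var(ȳ) = (1 − f)·s²/n with f = n/N = 2942/40694 = 0.07229567.
Var(ȳ) = (1 − 0.07229567)·163.3/2942 = 0.92770433·0.055506458 = 0.051493582.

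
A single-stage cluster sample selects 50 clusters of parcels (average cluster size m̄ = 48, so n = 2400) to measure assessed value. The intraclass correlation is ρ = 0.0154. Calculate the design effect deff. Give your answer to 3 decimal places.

deff = 1 + (48 − 1)·0.0154 = 1 + 0.7238 = 1.7238.

1.724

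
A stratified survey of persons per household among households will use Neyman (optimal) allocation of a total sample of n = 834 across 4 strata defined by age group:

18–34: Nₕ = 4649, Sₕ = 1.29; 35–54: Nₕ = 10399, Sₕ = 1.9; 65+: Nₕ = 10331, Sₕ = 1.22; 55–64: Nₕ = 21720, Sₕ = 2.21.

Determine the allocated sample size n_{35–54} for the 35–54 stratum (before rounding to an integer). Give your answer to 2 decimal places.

Neyman allocation: nₕ = n·NₕSₕ / Σⱼ NⱼSⱼ.
Σ NⱼSⱼ = 4649·1.29 + 10399·1.9 + 10331·1.22 + 21720·2.21 = 86360.33.
n_{35–54} = 834·10399·1.9 / 86360.33 = 190.81.

190.81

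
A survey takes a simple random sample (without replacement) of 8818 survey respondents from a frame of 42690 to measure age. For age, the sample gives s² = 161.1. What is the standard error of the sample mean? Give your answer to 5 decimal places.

Under SRS without replacement, Var(ȳ) = (1 − f)·s²/n with f = n/N = 8818/42690 = 0.20655891.
Var(ȳ) = (1 − 0.20655891)·161.1/8818 = 0.79344109·0.018269449 = 0.014495731.
SE(ȳ) = √(0.014495731) = 0.12040.

0.12040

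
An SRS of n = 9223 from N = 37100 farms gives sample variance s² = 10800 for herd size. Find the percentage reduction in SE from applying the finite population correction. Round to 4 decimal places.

f = n/N = 9223/37100 = 0.24859838.
SE_no-fpc = √(s²/n) = 1.0821209; SE_fpc = √((1−f)s²/n) = 0.93801943.
Ratio = √(1−f) = 0.86683425. Reduction = 100·(1 − 0.86683425) = 13.3166%.

13.3166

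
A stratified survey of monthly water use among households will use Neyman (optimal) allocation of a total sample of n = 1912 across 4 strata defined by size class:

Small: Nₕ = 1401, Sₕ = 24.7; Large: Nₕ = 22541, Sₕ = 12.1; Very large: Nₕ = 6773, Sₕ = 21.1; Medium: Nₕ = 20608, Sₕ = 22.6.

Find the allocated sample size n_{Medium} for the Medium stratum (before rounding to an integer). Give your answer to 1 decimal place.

Neyman allocation: nₕ = n·NₕSₕ / Σⱼ NⱼSⱼ.
Σ NⱼSⱼ = 1401·24.7 + 22541·12.1 + 6773·21.1 + 20608·22.6 = 916001.9.
n_{Medium} = 1912·20608·22.6 / 916001.9 = 972.2.

972.2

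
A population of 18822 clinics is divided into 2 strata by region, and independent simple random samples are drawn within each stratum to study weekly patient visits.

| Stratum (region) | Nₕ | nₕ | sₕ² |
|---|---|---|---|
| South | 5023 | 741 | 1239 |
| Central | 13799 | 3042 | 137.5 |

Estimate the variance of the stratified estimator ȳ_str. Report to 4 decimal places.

0.1205

Var(ȳ_str) = Σₕ Wₕ²(1 − fₕ)sₕ²/nₕ with Wₕ = Nₕ/N, N = 18822.
South: Wₕ = 0.26686856; term = 0.26686856²·(1 − 0.14752140)·1239/741 = 0.10151528.
Central: Wₕ = 0.73313144; term = 0.73313144²·(1 − 0.22045076)·137.5/3042 = 0.018938725.
Sum = 0.12045401.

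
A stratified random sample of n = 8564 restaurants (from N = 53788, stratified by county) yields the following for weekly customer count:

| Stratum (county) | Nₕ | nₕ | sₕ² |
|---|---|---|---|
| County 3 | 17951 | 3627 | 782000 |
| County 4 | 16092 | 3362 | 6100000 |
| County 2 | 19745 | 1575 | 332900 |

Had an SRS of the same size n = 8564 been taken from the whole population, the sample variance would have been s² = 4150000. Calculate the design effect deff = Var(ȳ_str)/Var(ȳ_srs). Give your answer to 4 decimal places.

0.4267

Var(ȳ_str) = Σ Wₕ²(1−fₕ)sₕ²/nₕ with Wₕ = Nₕ/53788:
  County 3: (17951/53788)²·(1−3627/17951)·782000/3627 = 19.162023
  County 4: (16092/53788)²·(1−3362/16092)·6100000/3362 = 128.46942
  County 2: (19745/53788)²·(1−1575/19745)·332900/1575 = 26.210452
  → Var(ȳ_str) = 173.8419.
Var(ȳ_srs) = (1 − 8564/53788)·4150000/8564 = 407.43189.
deff = 173.8419 / 407.43189 = 0.4267.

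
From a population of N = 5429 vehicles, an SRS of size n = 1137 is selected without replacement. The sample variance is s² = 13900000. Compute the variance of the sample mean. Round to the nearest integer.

9665

Under SRS without replacement, Var(ȳ) = (1 − f)·s²/n with f = n/N = 1137/5429 = 0.20943083.
Var(ȳ) = (1 − 0.20943083)·13900000/1137 = 0.79056917·12225.154 = 9664.8297.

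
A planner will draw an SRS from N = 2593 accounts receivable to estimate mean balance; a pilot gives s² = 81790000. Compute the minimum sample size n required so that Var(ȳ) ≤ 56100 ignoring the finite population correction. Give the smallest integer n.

1458

Without fpc, n₀ = s²/D = 81790000/56100 = 1457.9323.
Rounding up, n = 1458.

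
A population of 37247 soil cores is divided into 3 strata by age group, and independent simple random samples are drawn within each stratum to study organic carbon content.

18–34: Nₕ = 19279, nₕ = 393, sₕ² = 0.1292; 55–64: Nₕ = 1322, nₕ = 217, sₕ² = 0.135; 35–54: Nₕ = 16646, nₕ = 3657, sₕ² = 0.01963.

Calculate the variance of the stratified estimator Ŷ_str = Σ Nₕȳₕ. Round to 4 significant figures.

Var(Ŷ_str) = Σₕ Nₕ²(1 − fₕ)sₕ²/nₕ.
18–34: 19279²·(1 − 393/19279)·0.1292/393 = 119700.08.
55–64: 1322²·(1 − 217/1322)·0.135/217 = 908.79885.
35–54: 16646²·(1 − 3657/16646)·0.01963/3657 = 1160.5957.
Sum = 121769.47.

121800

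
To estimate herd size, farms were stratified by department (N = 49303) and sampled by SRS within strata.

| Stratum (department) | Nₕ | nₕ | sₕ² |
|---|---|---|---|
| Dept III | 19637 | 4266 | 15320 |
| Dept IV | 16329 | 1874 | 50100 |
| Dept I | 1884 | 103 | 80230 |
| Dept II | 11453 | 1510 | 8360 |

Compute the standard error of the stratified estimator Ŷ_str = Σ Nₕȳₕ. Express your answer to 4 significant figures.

103100

Var(Ŷ_str) = Σₕ Nₕ²(1 − fₕ)sₕ²/nₕ.
Dept III: 19637²·(1 − 4266/19637)·15320/4266 = 1.0839648 × 10^9.
Dept IV: 16329²·(1 − 1874/16329)·50100/1874 = 6.3102392 × 10^9.
Dept I: 1884²·(1 − 103/1884)·80230/103 = 2.6136317 × 10^9.
Dept II: 11453²·(1 − 1510/11453)·8360/1510 = 6.3047233 × 10^8.
Sum = 1.0638308 × 10^10.
SE = √(1.0638308 × 10^10) = 103100.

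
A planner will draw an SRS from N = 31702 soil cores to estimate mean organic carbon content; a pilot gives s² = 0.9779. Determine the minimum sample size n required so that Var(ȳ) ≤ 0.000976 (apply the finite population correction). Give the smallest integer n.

Without fpc, n₀ = s²/D = 0.9779/0.000976 = 1001.9467.
With fpc, (1 − n/N)·s²/n ≤ D requires n ≥ n₀/(1 + n₀/N) = 1001.9467/(1 + 1001.9467/31702) = 971.2502.
Rounding up, n = 972.

972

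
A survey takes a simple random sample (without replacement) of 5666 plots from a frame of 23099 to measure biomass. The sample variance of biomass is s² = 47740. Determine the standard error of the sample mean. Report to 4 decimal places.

Under SRS without replacement, Var(ȳ) = (1 − f)·s²/n with f = n/N = 5666/23099 = 0.24529200.
Var(ȳ) = (1 − 0.24529200)·47740/5666 = 0.75470800·8.4256971 = 6.358941.
SE(ȳ) = √(6.358941) = 2.5217.

2.5217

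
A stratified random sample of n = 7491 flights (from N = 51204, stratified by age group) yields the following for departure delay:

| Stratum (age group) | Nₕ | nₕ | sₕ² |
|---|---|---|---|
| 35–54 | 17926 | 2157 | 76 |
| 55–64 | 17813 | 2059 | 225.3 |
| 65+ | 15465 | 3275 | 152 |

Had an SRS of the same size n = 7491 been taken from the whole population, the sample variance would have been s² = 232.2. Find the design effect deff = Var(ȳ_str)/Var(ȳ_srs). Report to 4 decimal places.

Var(ȳ_str) = Σ Wₕ²(1−fₕ)sₕ²/nₕ with Wₕ = Nₕ/51204:
  35–54: (17926/51204)²·(1−2157/17926)·76/2157 = 0.0037987719
  55–64: (17813/51204)²·(1−2059/17813)·225.3/2059 = 0.011711836
  65+: (15465/51204)²·(1−3275/15465)·152/3275 = 0.0033371685
  → Var(ȳ_str) = 0.018847776.
Var(ȳ_srs) = (1 − 7491/51204)·232.2/7491 = 0.026462395.
deff = 0.018847776 / 0.026462395 = 0.7122.

0.7122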